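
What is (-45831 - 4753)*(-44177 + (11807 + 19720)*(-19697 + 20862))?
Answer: -1855662810352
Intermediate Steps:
(-45831 - 4753)*(-44177 + (11807 + 19720)*(-19697 + 20862)) = -50584*(-44177 + 31527*1165) = -50584*(-44177 + 36728955) = -50584*36684778 = -1855662810352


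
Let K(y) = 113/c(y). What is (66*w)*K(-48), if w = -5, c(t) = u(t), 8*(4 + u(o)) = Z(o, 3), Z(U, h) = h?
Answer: 298320/29 ≈ 10287.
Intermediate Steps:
u(o) = -29/8 (u(o) = -4 + (1/8)*3 = -4 + 3/8 = -29/8)
c(t) = -29/8
K(y) = -904/29 (K(y) = 113/(-29/8) = 113*(-8/29) = -904/29)
(66*w)*K(-48) = (66*(-5))*(-904/29) = -330*(-904/29) = 298320/29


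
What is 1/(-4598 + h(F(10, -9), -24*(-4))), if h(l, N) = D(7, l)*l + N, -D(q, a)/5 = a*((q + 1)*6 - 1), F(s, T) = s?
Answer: -1/28002 ≈ -3.5712e-5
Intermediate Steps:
D(q, a) = -5*a*(5 + 6*q) (D(q, a) = -5*a*((q + 1)*6 - 1) = -5*a*((1 + q)*6 - 1) = -5*a*((6 + 6*q) - 1) = -5*a*(5 + 6*q))
h(l, N) = N - 235*l² (h(l, N) = (-5*l*(5 + 6*7))*l + N = (-5*l*(5 + 42))*l + N = (-5*l*47)*l + N = (-235*l)*l + N = -235*l² + N = N - 235*l²)
1/(-4598 + h(F(10, -9), -24*(-4))) = 1/(-4598 + (-24*(-4) - 235*10²)) = 1/(-4598 + (96 - 235*100)) = 1/(-4598 + (96 - 23500)) = 1/(-4598 - 23404) = 1/(-28002) = -1/28002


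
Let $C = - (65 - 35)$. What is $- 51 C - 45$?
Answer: $1485$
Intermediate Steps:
$C = -30$ ($C = - (65 - 35) = \left(-1\right) 30 = -30$)
$- 51 C - 45 = \left(-51\right) \left(-30\right) - 45 = 1530 - 45 = 1485$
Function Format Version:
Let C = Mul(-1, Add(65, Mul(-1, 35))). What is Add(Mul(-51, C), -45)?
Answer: 1485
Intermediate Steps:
C = -30 (C = Mul(-1, Add(65, -35)) = Mul(-1, 30) = -30)
Add(Mul(-51, C), -45) = Add(Mul(-51, -30), -45) = Add(1530, -45) = 1485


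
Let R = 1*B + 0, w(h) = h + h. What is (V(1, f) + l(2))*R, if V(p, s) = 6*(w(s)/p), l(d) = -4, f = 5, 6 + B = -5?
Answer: -616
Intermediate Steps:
B = -11 (B = -6 - 5 = -11)
w(h) = 2*h
R = -11 (R = 1*(-11) + 0 = -11 + 0 = -11)
V(p, s) = 12*s/p (V(p, s) = 6*((2*s)/p) = 6*(2*s/p) = 12*s/p)
(V(1, f) + l(2))*R = (12*5/1 - 4)*(-11) = (12*5*1 - 4)*(-11) = (60 - 4)*(-11) = 56*(-11) = -616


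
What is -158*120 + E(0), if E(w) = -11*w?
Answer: -18960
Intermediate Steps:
-158*120 + E(0) = -158*120 - 11*0 = -18960 + 0 = -18960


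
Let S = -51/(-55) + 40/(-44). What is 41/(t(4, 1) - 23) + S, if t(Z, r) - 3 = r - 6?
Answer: -446/275 ≈ -1.6218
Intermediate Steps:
t(Z, r) = -3 + r (t(Z, r) = 3 + (r - 6) = 3 + (-6 + r) = -3 + r)
S = 1/55 (S = -51*(-1/55) + 40*(-1/44) = 51/55 - 10/11 = 1/55 ≈ 0.018182)
41/(t(4, 1) - 23) + S = 41/((-3 + 1) - 23) + 1/55 = 41/(-2 - 23) + 1/55 = 41/(-25) + 1/55 = 41*(-1/25) + 1/55 = -41/25 + 1/55 = -446/275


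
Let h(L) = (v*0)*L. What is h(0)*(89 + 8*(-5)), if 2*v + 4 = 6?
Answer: 0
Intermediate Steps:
v = 1 (v = -2 + (½)*6 = -2 + 3 = 1)
h(L) = 0 (h(L) = (1*0)*L = 0*L = 0)
h(0)*(89 + 8*(-5)) = 0*(89 + 8*(-5)) = 0*(89 - 40) = 0*49 = 0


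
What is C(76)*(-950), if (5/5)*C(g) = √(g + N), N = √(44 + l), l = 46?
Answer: -950*√(76 + 3*√10) ≈ -8783.6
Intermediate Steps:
N = 3*√10 (N = √(44 + 46) = √90 = 3*√10 ≈ 9.4868)
C(g) = √(g + 3*√10)
C(76)*(-950) = √(76 + 3*√10)*(-950) = -950*√(76 + 3*√10)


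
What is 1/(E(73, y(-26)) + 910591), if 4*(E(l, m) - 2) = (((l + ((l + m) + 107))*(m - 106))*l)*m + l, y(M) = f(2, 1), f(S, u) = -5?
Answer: 4/13690165 ≈ 2.9218e-7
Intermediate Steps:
y(M) = -5
E(l, m) = 2 + l/4 + l*m*(-106 + m)*(107 + m + 2*l)/4 (E(l, m) = 2 + ((((l + ((l + m) + 107))*(m - 106))*l)*m + l)/4 = 2 + ((((l + (107 + l + m))*(-106 + m))*l)*m + l)/4 = 2 + ((((107 + m + 2*l)*(-106 + m))*l)*m + l)/4 = 2 + ((((-106 + m)*(107 + m + 2*l))*l)*m + l)/4 = 2 + ((l*(-106 + m)*(107 + m + 2*l))*m + l)/4 = 2 + (l*m*(-106 + m)*(107 + m + 2*l) + l)/4 = 2 + (l + l*m*(-106 + m)*(107 + m + 2*l))/4 = 2 + (l/4 + l*m*(-106 + m)*(107 + m + 2*l)/4) = 2 + l/4 + l*m*(-106 + m)*(107 + m + 2*l)/4)
1/(E(73, y(-26)) + 910591) = 1/((2 + (1/4)*73 + (1/2)*73**2*(-5)**2 - 53*(-5)*73**2 - 5671/2*73*(-5) + (1/4)*73*(-5)**2 + (1/4)*73*(-5)**3) + 910591) = 1/((2 + 73/4 + (1/2)*5329*25 - 53*(-5)*5329 + 2069915/2 + (1/4)*73*25 + (1/4)*73*(-125)) + 910591) = 1/((2 + 73/4 + 133225/2 + 1412185 + 2069915/2 + 1825/4 - 9125/4) + 910591) = 1/(10047801/4 + 910591) = 1/(13690165/4) = 4/13690165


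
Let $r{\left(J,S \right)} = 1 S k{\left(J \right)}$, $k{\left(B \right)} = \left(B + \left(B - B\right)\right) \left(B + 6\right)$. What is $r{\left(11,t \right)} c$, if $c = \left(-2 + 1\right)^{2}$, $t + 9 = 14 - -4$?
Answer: $1683$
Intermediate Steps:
$k{\left(B \right)} = B \left(6 + B\right)$ ($k{\left(B \right)} = \left(B + 0\right) \left(6 + B\right) = B \left(6 + B\right)$)
$t = 9$ ($t = -9 + \left(14 - -4\right) = -9 + \left(14 + 4\right) = -9 + 18 = 9$)
$r{\left(J,S \right)} = J S \left(6 + J\right)$ ($r{\left(J,S \right)} = 1 S J \left(6 + J\right) = S J \left(6 + J\right) = J S \left(6 + J\right)$)
$c = 1$ ($c = \left(-1\right)^{2} = 1$)
$r{\left(11,t \right)} c = 11 \cdot 9 \left(6 + 11\right) 1 = 11 \cdot 9 \cdot 17 \cdot 1 = 1683 \cdot 1 = 1683$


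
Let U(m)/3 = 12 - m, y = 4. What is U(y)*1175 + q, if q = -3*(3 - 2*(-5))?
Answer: 28161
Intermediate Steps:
q = -39 (q = -3*(3 + 10) = -3*13 = -39)
U(m) = 36 - 3*m (U(m) = 3*(12 - m) = 36 - 3*m)
U(y)*1175 + q = (36 - 3*4)*1175 - 39 = (36 - 12)*1175 - 39 = 24*1175 - 39 = 28200 - 39 = 28161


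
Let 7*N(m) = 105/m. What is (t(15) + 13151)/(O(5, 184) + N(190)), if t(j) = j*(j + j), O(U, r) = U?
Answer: 516838/193 ≈ 2677.9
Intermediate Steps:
N(m) = 15/m (N(m) = (105/m)/7 = 15/m)
t(j) = 2*j**2 (t(j) = j*(2*j) = 2*j**2)
(t(15) + 13151)/(O(5, 184) + N(190)) = (2*15**2 + 13151)/(5 + 15/190) = (2*225 + 13151)/(5 + 15*(1/190)) = (450 + 13151)/(5 + 3/38) = 13601/(193/38) = 13601*(38/193) = 516838/193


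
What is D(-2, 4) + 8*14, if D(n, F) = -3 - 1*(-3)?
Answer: 112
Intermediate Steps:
D(n, F) = 0 (D(n, F) = -3 + 3 = 0)
D(-2, 4) + 8*14 = 0 + 8*14 = 0 + 112 = 112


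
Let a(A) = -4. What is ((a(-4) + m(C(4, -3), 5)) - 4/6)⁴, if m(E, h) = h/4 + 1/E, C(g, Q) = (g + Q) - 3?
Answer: 4879681/20736 ≈ 235.32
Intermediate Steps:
C(g, Q) = -3 + Q + g (C(g, Q) = (Q + g) - 3 = -3 + Q + g)
m(E, h) = 1/E + h/4 (m(E, h) = h*(¼) + 1/E = h/4 + 1/E = 1/E + h/4)
((a(-4) + m(C(4, -3), 5)) - 4/6)⁴ = ((-4 + (1/(-3 - 3 + 4) + (¼)*5)) - 4/6)⁴ = ((-4 + (1/(-2) + 5/4)) - 4*⅙)⁴ = ((-4 + (-½ + 5/4)) - ⅔)⁴ = ((-4 + ¾) - ⅔)⁴ = (-13/4 - ⅔)⁴ = (-47/12)⁴ = 4879681/20736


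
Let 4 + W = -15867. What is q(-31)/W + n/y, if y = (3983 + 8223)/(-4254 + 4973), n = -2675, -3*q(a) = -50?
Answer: -91575883525/581164278 ≈ -157.57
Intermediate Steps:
W = -15871 (W = -4 - 15867 = -15871)
q(a) = 50/3 (q(a) = -⅓*(-50) = 50/3)
y = 12206/719 ≈ 16.976
q(-31)/W + n/y = (50/3)/(-15871) - 2675/12206/719 = (50/3)*(-1/15871) - 2675*719/12206 = -50/47613 - 1923325/12206 = -91575883525/581164278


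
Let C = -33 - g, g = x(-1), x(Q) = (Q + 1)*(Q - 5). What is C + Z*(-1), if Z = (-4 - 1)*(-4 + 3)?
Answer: -38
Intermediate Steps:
x(Q) = (1 + Q)*(-5 + Q)
g = 0 (g = -5 + (-1)² - 4*(-1) = -5 + 1 + 4 = 0)
Z = 5 (Z = -5*(-1) = 5)
C = -33 (C = -33 - 1*0 = -33 + 0 = -33)
C + Z*(-1) = -33 + 5*(-1) = -33 - 5 = -38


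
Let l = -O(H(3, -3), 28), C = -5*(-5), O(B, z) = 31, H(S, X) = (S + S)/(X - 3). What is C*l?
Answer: -775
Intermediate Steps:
H(S, X) = 2*S/(-3 + X) (H(S, X) = (2*S)/(-3 + X) = 2*S/(-3 + X))
C = 25
l = -31 (l = -1*31 = -31)
C*l = 25*(-31) = -775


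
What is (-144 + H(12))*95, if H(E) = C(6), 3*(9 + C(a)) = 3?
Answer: -14440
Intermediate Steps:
C(a) = -8 (C(a) = -9 + (⅓)*3 = -9 + 1 = -8)
H(E) = -8
(-144 + H(12))*95 = (-144 - 8)*95 = -152*95 = -14440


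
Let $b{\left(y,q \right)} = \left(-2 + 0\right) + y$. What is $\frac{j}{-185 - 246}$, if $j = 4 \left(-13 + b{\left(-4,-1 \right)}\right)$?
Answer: $\frac{76}{431} \approx 0.17633$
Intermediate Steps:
$b{\left(y,q \right)} = -2 + y$
$j = -76$ ($j = 4 \left(-13 - 6\right) = 4 \left(-19\right) = -76$)
$\frac{j}{-185 - 246} = - \frac{76}{-185 - 246} = - \frac{76}{-431} = \left(-76\right) \left(- \frac{1}{431}\right) = \frac{76}{431}$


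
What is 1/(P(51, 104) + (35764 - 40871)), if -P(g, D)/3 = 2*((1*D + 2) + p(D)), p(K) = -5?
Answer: -1/5713 ≈ -0.00017504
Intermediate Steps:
P(g, D) = 18 - 6*D (P(g, D) = -6*((1*D + 2) - 5) = -6*((D + 2) - 5) = -6*((2 + D) - 5) = -6*(-3 + D) = -3*(-6 + 2*D) = 18 - 6*D)
1/(P(51, 104) + (35764 - 40871)) = 1/((18 - 6*104) + (35764 - 40871)) = 1/((18 - 624) - 5107) = 1/(-606 - 5107) = 1/(-5713) = -1/5713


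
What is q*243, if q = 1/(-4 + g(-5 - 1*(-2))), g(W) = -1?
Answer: -243/5 ≈ -48.600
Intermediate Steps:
q = -⅕ (q = 1/(-4 - 1) = 1/(-5) = -⅕ ≈ -0.20000)
q*243 = -⅕*243 = -243/5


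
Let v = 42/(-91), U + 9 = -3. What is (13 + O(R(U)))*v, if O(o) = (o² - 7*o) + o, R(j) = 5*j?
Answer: -23838/13 ≈ -1833.7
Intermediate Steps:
U = -12 (U = -9 - 3 = -12)
O(o) = o² - 6*o
v = -6/13 (v = 42*(-1/91) = -6/13 ≈ -0.46154)
(13 + O(R(U)))*v = (13 + (5*(-12))*(-6 + 5*(-12)))*(-6/13) = (13 - 60*(-6 - 60))*(-6/13) = (13 - 60*(-66))*(-6/13) = (13 + 3960)*(-6/13) = 3973*(-6/13) = -23838/13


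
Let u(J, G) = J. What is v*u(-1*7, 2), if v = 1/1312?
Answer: -7/1312 ≈ -0.0053354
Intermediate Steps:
v = 1/1312 ≈ 0.00076220
v*u(-1*7, 2) = (-1*7)/1312 = (1/1312)*(-7) = -7/1312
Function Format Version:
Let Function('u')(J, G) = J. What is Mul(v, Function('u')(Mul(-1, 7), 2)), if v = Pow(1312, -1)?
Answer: Rational(-7, 1312) ≈ -0.0053354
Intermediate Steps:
v = Rational(1, 1312) ≈ 0.00076220
Mul(v, Function('u')(Mul(-1, 7), 2)) = Mul(Rational(1, 1312), Mul(-1, 7)) = Mul(Rational(1, 1312), -7) = Rational(-7, 1312)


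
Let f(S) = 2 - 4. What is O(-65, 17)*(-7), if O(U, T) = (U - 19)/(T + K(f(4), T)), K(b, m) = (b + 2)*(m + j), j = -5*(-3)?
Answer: 588/17 ≈ 34.588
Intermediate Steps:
j = 15
f(S) = -2
K(b, m) = (2 + b)*(15 + m) (K(b, m) = (b + 2)*(m + 15) = (2 + b)*(15 + m))
O(U, T) = (-19 + U)/T (O(U, T) = (U - 19)/(T + (30 + 2*T + 15*(-2) - 2*T)) = (-19 + U)/(T + (30 + 2*T - 30 - 2*T)) = (-19 + U)/(T + 0) = (-19 + U)/T)
O(-65, 17)*(-7) = ((-19 - 65)/17)*(-7) = ((1/17)*(-84))*(-7) = -84/17*(-7) = 588/17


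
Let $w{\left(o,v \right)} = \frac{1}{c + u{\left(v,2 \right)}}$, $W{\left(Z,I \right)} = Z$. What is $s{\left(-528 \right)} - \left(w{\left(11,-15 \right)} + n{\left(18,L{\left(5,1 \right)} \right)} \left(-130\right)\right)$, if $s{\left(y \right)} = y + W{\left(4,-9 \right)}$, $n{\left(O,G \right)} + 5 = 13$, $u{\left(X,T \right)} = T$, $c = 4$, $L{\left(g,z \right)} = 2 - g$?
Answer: $\frac{3095}{6} \approx 515.83$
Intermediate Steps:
$n{\left(O,G \right)} = 8$ ($n{\left(O,G \right)} = -5 + 13 = 8$)
$s{\left(y \right)} = 4 + y$ ($s{\left(y \right)} = y + 4 = 4 + y$)
$w{\left(o,v \right)} = \frac{1}{6}$ ($w{\left(o,v \right)} = \frac{1}{4 + 2} = \frac{1}{6}$)
$s{\left(-528 \right)} - \left(w{\left(11,-15 \right)} + n{\left(18,L{\left(5,1 \right)} \right)} \left(-130\right)\right) = \left(4 - 528\right) - \left(\frac{1}{6} + 8 \left(-130\right)\right) = -524 - \left(\frac{1}{6} - 1040\right) = -524 - - \frac{6239}{6} = -524 + \frac{6239}{6} = \frac{3095}{6}$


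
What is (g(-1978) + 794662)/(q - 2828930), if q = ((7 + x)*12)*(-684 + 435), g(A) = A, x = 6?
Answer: -396342/1433887 ≈ -0.27641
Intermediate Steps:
q = -38844 (q = ((7 + 6)*12)*(-684 + 435) = (13*12)*(-249) = 156*(-249) = -38844)
(g(-1978) + 794662)/(q - 2828930) = (-1978 + 794662)/(-38844 - 2828930) = 792684/(-2867774) = 792684*(-1/2867774) = -396342/1433887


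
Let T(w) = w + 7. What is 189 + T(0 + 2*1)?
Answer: 198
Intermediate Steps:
T(w) = 7 + w
189 + T(0 + 2*1) = 189 + (7 + (0 + 2*1)) = 189 + (7 + (0 + 2)) = 189 + (7 + 2) = 189 + 9 = 198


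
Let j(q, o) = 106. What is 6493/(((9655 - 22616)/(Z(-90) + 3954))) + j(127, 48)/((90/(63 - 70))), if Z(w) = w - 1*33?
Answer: -1124169266/583245 ≈ -1927.4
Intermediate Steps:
Z(w) = -33 + w (Z(w) = w - 33 = -33 + w)
6493/(((9655 - 22616)/(Z(-90) + 3954))) + j(127, 48)/((90/(63 - 70))) = 6493/(((9655 - 22616)/((-33 - 90) + 3954))) + 106/((90/(63 - 70))) = 6493/((-12961/(-123 + 3954))) + 106/((90/(-7))) = 6493/((-12961/3831)) + 106/((-⅐*90)) = 6493/((-12961*1/3831)) + 106/(-90/7) = 6493/(-12961/3831) + 106*(-7/90) = 6493*(-3831/12961) - 371/45 = -24874683/12961 - 371/45 = -1124169266/583245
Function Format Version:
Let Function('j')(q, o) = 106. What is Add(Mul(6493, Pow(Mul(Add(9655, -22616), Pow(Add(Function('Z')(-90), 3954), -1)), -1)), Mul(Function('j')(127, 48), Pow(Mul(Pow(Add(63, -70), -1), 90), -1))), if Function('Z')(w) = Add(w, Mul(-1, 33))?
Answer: Rational(-1124169266, 583245) ≈ -1927.4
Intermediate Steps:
Function('Z')(w) = Add(-33, w) (Function('Z')(w) = Add(w, -33) = Add(-33, w))
Add(Mul(6493, Pow(Mul(Add(9655, -22616), Pow(Add(Function('Z')(-90), 3954), -1)), -1)), Mul(Function('j')(127, 48), Pow(Mul(Pow(Add(63, -70), -1), 90), -1))) = Add(Mul(6493, Pow(Mul(Add(9655, -22616), Pow(Add(Add(-33, -90), 3954), -1)), -1)), Mul(106, Pow(Mul(Pow(Add(63, -70), -1), 90), -1))) = Add(Mul(6493, Pow(Mul(-12961, Pow(Add(-123, 3954), -1)), -1)), Mul(106, Pow(Mul(Pow(-7, -1), 90), -1))) = Add(Mul(6493, Pow(Mul(-12961, Pow(3831, -1)), -1)), Mul(106, Pow(Mul(Rational(-1, 7), 90), -1))) = Add(Mul(6493, Pow(Mul(-12961, Rational(1, 3831)), -1)), Mul(106, Pow(Rational(-90, 7), -1))) = Add(Mul(6493, Pow(Rational(-12961, 3831), -1)), Mul(106, Rational(-7, 90))) = Add(Mul(6493, Rational(-3831, 12961)), Rational(-371, 45)) = Add(Rational(-24874683, 12961), Rational(-371, 45)) = Rational(-1124169266, 583245)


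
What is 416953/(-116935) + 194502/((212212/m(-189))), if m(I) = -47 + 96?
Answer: 512476547/12395110 ≈ 41.345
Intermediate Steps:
m(I) = 49
416953/(-116935) + 194502/((212212/m(-189))) = 416953/(-116935) + 194502/((212212/49)) = 416953*(-1/116935) + 194502/((212212*(1/49))) = -416953/116935 + 194502/(30316/7) = -416953/116935 + 194502*(7/30316) = -416953/116935 + 61887/1378 = 512476547/12395110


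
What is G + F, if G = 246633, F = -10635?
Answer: 235998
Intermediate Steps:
G + F = 246633 - 10635 = 235998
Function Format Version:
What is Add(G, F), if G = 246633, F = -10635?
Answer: 235998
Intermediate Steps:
Add(G, F) = Add(246633, -10635) = 235998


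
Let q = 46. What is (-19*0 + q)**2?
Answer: 2116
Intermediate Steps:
(-19*0 + q)**2 = (-19*0 + 46)**2 = (0 + 46)**2 = 46**2 = 2116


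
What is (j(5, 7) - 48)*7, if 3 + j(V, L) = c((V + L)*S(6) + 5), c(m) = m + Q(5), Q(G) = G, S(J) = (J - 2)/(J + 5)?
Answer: -2821/11 ≈ -256.45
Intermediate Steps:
S(J) = (-2 + J)/(5 + J)
c(m) = 5 + m (c(m) = m + 5 = 5 + m)
j(V, L) = 7 + 4*L/11 + 4*V/11 (j(V, L) = -3 + (5 + ((V + L)*((-2 + 6)/(5 + 6)) + 5)) = -3 + (5 + ((L + V)*(4/11) + 5)) = -3 + (5 + ((4*L/11 + 4*V/11) + 5)) = -3 + (5 + (5 + 4*L/11 + 4*V/11)) = -3 + (10 + 4*L/11 + 4*V/11) = 7 + 4*L/11 + 4*V/11)
(j(5, 7) - 48)*7 = ((7 + (4/11)*7 + (4/11)*5) - 48)*7 = ((7 + 28/11 + 20/11) - 48)*7 = (125/11 - 48)*7 = -403/11*7 = -2821/11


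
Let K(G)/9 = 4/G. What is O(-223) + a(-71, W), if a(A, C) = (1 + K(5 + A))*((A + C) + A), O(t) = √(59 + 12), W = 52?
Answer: -450/11 + √71 ≈ -32.483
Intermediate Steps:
K(G) = 36/G (K(G) = 9*(4/G) = 36/G)
O(t) = √71
a(A, C) = (1 + 36/(5 + A))*(C + 2*A) (a(A, C) = (1 + 36/(5 + A))*((A + C) + A) = (1 + 36/(5 + A))*(C + 2*A))
O(-223) + a(-71, W) = √71 + (36*52 + 72*(-71) + (5 - 71)*(52 + 2*(-71)))/(5 - 71) = √71 + (1872 - 5112 - 66*(52 - 142))/(-66) = √71 - (1872 - 5112 - 66*(-90))/66 = √71 - (1872 - 5112 + 5940)/66 = √71 - 1/66*2700 = √71 - 450/11 = -450/11 + √71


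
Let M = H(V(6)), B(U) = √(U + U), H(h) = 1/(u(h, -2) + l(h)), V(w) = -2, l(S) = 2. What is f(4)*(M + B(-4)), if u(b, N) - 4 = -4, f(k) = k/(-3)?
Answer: -⅔ - 8*I*√2/3 ≈ -0.66667 - 3.7712*I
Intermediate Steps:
f(k) = -k/3 (f(k) = k*(-⅓) = -k/3)
u(b, N) = 0 (u(b, N) = 4 - 4 = 0)
H(h) = ½ (H(h) = 1/(0 + 2) = 1/2 = ½)
B(U) = √2*√U (B(U) = √(2*U) = √2*√U)
M = ½ ≈ 0.50000
f(4)*(M + B(-4)) = (-⅓*4)*(½ + √2*√(-4)) = -4*(½ + √2*(2*I))/3 = -4*(½ + 2*I*√2)/3 = -⅔ - 8*I*√2/3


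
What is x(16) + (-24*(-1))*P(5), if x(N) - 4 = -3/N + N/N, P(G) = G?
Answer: 1997/16 ≈ 124.81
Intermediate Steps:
x(N) = 5 - 3/N (x(N) = 4 + (-3/N + N/N) = 4 + (-3/N + 1) = 4 + (1 - 3/N) = 5 - 3/N)
x(16) + (-24*(-1))*P(5) = (5 - 3/16) - 24*(-1)*5 = (5 - 3*1/16) + 24*5 = (5 - 3/16) + 120 = 77/16 + 120 = 1997/16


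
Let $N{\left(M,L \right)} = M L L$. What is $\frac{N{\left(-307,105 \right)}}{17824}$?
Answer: $- \frac{3384675}{17824} \approx -189.89$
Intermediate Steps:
$N{\left(M,L \right)} = M L^{2}$ ($N{\left(M,L \right)} = L M L = M L^{2}$)
$\frac{N{\left(-307,105 \right)}}{17824} = \frac{\left(-307\right) 105^{2}}{17824} = \left(-307\right) 11025 \cdot \frac{1}{17824} = \left(-3384675\right) \frac{1}{17824} = - \frac{3384675}{17824}$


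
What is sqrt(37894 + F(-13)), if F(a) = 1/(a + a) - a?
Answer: 3*sqrt(2847234)/26 ≈ 194.70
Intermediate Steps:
F(a) = 1/(2*a) - a
sqrt(37894 + F(-13)) = sqrt(37894 + ((1/2)/(-13) - 1*(-13))) = sqrt(37894 + ((1/2)*(-1/13) + 13)) = sqrt(37894 + (-1/26 + 13)) = sqrt(37894 + 337/26) = sqrt(985581/26) = 3*sqrt(2847234)/26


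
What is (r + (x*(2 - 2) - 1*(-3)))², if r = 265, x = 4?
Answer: 71824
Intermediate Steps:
(r + (x*(2 - 2) - 1*(-3)))² = (265 + (4*(2 - 2) - 1*(-3)))² = (265 + (4*0 + 3))² = (265 + (0 + 3))² = (265 + 3)² = 268² = 71824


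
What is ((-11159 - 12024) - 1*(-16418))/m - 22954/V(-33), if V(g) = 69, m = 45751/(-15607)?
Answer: 271084567/137253 ≈ 1975.1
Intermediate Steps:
m = -45751/15607 (m = 45751*(-1/15607) = -45751/15607 ≈ -2.9314)
((-11159 - 12024) - 1*(-16418))/m - 22954/V(-33) = ((-11159 - 12024) - 1*(-16418))/(-45751/15607) - 22954/69 = (-23183 + 16418)*(-15607/45751) - 22954*1/69 = -6765*(-15607/45751) - 998/3 = 105581355/45751 - 998/3 = 271084567/137253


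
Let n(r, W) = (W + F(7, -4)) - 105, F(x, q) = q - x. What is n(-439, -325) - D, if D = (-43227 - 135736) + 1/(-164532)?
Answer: 29372581705/164532 ≈ 1.7852e+5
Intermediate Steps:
n(r, W) = -116 + W (n(r, W) = (W + (-4 - 1*7)) - 105 = (W + (-4 - 7)) - 105 = (W - 11) - 105 = (-11 + W) - 105 = -116 + W)
D = -29445140317/164532 (D = -178963 - 1/164532 = -29445140317/164532 ≈ -1.7896e+5)
n(-439, -325) - D = (-116 - 325) - 1*(-29445140317/164532) = -441 + 29445140317/164532 = 29372581705/164532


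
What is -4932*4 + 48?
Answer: -19680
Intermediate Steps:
-4932*4 + 48 = -137*144 + 48 = -19728 + 48 = -19680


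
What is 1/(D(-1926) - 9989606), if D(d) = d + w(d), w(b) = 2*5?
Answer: -1/9991522 ≈ -1.0008e-7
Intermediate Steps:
w(b) = 10
D(d) = 10 + d (D(d) = d + 10 = 10 + d)
1/(D(-1926) - 9989606) = 1/((10 - 1926) - 9989606) = 1/(-1916 - 9989606) = 1/(-9991522) = -1/9991522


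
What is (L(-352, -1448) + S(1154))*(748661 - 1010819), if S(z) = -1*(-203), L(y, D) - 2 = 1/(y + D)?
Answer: -16122673307/300 ≈ -5.3742e+7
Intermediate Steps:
L(y, D) = 2 + 1/(D + y) (L(y, D) = 2 + 1/(y + D) = 2 + 1/(D + y))
S(z) = 203
(L(-352, -1448) + S(1154))*(748661 - 1010819) = ((1 + 2*(-1448) + 2*(-352))/(-1448 - 352) + 203)*(748661 - 1010819) = ((1 - 2896 - 704)/(-1800) + 203)*(-262158) = (-1/1800*(-3599) + 203)*(-262158) = (3599/1800 + 203)*(-262158) = (368999/1800)*(-262158) = -16122673307/300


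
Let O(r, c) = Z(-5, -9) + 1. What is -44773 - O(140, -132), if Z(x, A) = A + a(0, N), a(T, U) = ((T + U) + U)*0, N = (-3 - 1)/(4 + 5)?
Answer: -44765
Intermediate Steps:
N = -4/9 ≈ -0.44444
a(T, U) = 0 (a(T, U) = (T + 2*U)*0 = 0)
Z(x, A) = A (Z(x, A) = A + 0 = A)
O(r, c) = -8 (O(r, c) = -9 + 1 = -8)
-44773 - O(140, -132) = -44773 - 1*(-8) = -44773 + 8 = -44765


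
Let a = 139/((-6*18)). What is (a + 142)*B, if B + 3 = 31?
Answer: 106379/27 ≈ 3940.0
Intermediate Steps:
B = 28 (B = -3 + 31 = 28)
a = -139/108 (a = 139/(-108) = 139*(-1/108) = -139/108 ≈ -1.2870)
(a + 142)*B = (-139/108 + 142)*28 = (15197/108)*28 = 106379/27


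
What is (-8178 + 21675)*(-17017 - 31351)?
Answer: -652822896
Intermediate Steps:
(-8178 + 21675)*(-17017 - 31351) = 13497*(-48368) = -652822896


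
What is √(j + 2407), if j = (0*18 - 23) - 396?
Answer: 2*√497 ≈ 44.587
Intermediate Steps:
j = -419 (j = (0 - 23) - 396 = -23 - 396 = -419)
√(j + 2407) = √(-419 + 2407) = √1988 = 2*√497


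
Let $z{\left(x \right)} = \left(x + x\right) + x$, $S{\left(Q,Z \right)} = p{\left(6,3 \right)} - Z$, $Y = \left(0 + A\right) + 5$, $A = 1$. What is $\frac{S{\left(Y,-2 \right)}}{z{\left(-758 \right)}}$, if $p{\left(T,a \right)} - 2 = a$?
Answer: $- \frac{7}{2274} \approx -0.0030783$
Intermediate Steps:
$p{\left(T,a \right)} = 2 + a$
$Y = 6$ ($Y = \left(0 + 1\right) + 5 = 1 + 5 = 6$)
$S{\left(Q,Z \right)} = 5 - Z$ ($S{\left(Q,Z \right)} = \left(2 + 3\right) - Z = 5 - Z$)
$z{\left(x \right)} = 3 x$ ($z{\left(x \right)} = 2 x + x = 3 x$)
$\frac{S{\left(Y,-2 \right)}}{z{\left(-758 \right)}} = \frac{5 - -2}{3 \left(-758\right)} = \frac{5 + 2}{-2274} = \left(- \frac{1}{2274}\right) 7 = - \frac{7}{2274}$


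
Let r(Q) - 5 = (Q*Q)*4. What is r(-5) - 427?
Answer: -322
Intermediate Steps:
r(Q) = 5 + 4*Q² (r(Q) = 5 + (Q*Q)*4 = 5 + Q²*4 = 5 + 4*Q²)
r(-5) - 427 = (5 + 4*(-5)²) - 427 = (5 + 4*25) - 427 = (5 + 100) - 427 = 105 - 427 = -322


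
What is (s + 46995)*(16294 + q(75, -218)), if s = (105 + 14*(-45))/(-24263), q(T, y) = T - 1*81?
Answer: 18572232540480/24263 ≈ 7.6546e+8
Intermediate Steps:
q(T, y) = -81 + T (q(T, y) = T - 81 = -81 + T)
s = 525/24263 (s = (105 - 630)*(-1/24263) = -525*(-1/24263) = 525/24263 ≈ 0.021638)
(s + 46995)*(16294 + q(75, -218)) = (525/24263 + 46995)*(16294 + (-81 + 75)) = 1140240210*(16294 - 6)/24263 = (1140240210/24263)*16288 = 18572232540480/24263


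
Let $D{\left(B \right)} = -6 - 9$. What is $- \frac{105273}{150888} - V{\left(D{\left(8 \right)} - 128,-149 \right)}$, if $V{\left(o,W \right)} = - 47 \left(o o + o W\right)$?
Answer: $\frac{98707474381}{50296} \approx 1.9625 \cdot 10^{6}$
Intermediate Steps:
$D{\left(B \right)} = -15$ ($D{\left(B \right)} = -6 - 9 = -15$)
$V{\left(o,W \right)} = - 47 o^{2} - 47 W o$ ($V{\left(o,W \right)} = - 47 \left(o^{2} + W o\right) = - 47 o^{2} - 47 W o$)
$- \frac{105273}{150888} - V{\left(D{\left(8 \right)} - 128,-149 \right)} = - \frac{105273}{150888} - - 47 \left(-15 - 128\right) \left(-149 - 143\right) = \left(-105273\right) \frac{1}{150888} - - 47 \left(-15 - 128\right) \left(-149 - 143\right) = - \frac{35091}{50296} - \left(-47\right) \left(-143\right) \left(-149 - 143\right) = - \frac{35091}{50296} - \left(-47\right) \left(-143\right) \left(-292\right) = - \frac{35091}{50296} - -1962532 = - \frac{35091}{50296} + 1962532 = \frac{98707474381}{50296}$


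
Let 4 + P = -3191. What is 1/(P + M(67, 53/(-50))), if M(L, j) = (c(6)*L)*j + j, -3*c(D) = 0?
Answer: -50/159803 ≈ -0.00031289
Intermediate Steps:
P = -3195 (P = -4 - 3191 = -3195)
c(D) = 0 (c(D) = -⅓*0 = 0)
M(L, j) = j (M(L, j) = (0*L)*j + j = 0*j + j = 0 + j = j)
1/(P + M(67, 53/(-50))) = 1/(-3195 + 53/(-50)) = 1/(-3195 + 53*(-1/50)) = 1/(-3195 - 53/50) = 1/(-159803/50) = -50/159803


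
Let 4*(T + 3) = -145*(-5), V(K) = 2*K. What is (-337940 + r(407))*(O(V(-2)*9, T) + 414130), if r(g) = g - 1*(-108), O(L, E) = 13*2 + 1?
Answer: -139746925725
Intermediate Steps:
T = 713/4 (T = -3 + (-145*(-5))/4 = -3 + (1/4)*725 = -3 + 725/4 = 713/4 ≈ 178.25)
O(L, E) = 27 (O(L, E) = 26 + 1 = 27)
r(g) = 108 + g (r(g) = g + 108 = 108 + g)
(-337940 + r(407))*(O(V(-2)*9, T) + 414130) = (-337940 + (108 + 407))*(27 + 414130) = (-337940 + 515)*414157 = -337425*414157 = -139746925725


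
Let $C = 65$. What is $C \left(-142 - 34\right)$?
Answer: $-11440$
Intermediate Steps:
$C \left(-142 - 34\right) = 65 \left(-142 - 34\right) = 65 \left(-176\right) = -11440$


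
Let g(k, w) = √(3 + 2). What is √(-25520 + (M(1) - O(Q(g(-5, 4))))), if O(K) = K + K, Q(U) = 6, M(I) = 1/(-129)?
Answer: I*√424878141/129 ≈ 159.79*I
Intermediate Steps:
g(k, w) = √5
M(I) = -1/129
O(K) = 2*K
√(-25520 + (M(1) - O(Q(g(-5, 4))))) = √(-25520 + (-1/129 - 2*6)) = √(-25520 + (-1/129 - 1*12)) = √(-25520 + (-1/129 - 12)) = √(-25520 - 1549/129) = √(-3293629/129) = I*√424878141/129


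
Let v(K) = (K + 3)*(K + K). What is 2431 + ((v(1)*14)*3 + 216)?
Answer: 2983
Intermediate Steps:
v(K) = 2*K*(3 + K) (v(K) = (3 + K)*(2*K) = 2*K*(3 + K))
2431 + ((v(1)*14)*3 + 216) = 2431 + (((2*1*(3 + 1))*14)*3 + 216) = 2431 + (((2*1*4)*14)*3 + 216) = 2431 + ((8*14)*3 + 216) = 2431 + (112*3 + 216) = 2431 + (336 + 216) = 2431 + 552 = 2983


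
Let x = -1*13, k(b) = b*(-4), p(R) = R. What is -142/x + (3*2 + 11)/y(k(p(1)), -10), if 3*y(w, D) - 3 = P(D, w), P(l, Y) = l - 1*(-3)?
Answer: -95/52 ≈ -1.8269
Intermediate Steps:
k(b) = -4*b
x = -13
P(l, Y) = 3 + l (P(l, Y) = l + 3 = 3 + l)
y(w, D) = 2 + D/3 (y(w, D) = 1 + (3 + D)/3 = 1 + (1 + D/3) = 2 + D/3)
-142/x + (3*2 + 11)/y(k(p(1)), -10) = -142/(-13) + (3*2 + 11)/(2 + (⅓)*(-10)) = -142*(-1/13) + (6 + 11)/(2 - 10/3) = 142/13 + 17/(-4/3) = 142/13 + 17*(-¾) = 142/13 - 51/4 = -95/52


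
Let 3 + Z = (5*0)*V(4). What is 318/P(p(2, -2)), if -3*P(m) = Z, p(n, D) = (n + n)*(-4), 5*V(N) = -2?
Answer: 318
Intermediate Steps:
V(N) = -2/5 (V(N) = (1/5)*(-2) = -2/5)
p(n, D) = -8*n (p(n, D) = (2*n)*(-4) = -8*n)
Z = -3 (Z = -3 + (5*0)*(-2/5) = -3 + 0*(-2/5) = -3 + 0 = -3)
P(m) = 1 (P(m) = -1/3*(-3) = 1)
318/P(p(2, -2)) = 318/1 = 318*1 = 318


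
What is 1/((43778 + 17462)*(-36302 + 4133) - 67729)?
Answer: -1/1970097289 ≈ -5.0759e-10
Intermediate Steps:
1/((43778 + 17462)*(-36302 + 4133) - 67729) = 1/(61240*(-32169) - 67729) = 1/(-1970029560 - 67729) = 1/(-1970097289) = -1/1970097289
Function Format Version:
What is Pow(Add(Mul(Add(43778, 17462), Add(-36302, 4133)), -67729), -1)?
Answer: Rational(-1, 1970097289) ≈ -5.0759e-10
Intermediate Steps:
Pow(Add(Mul(Add(43778, 17462), Add(-36302, 4133)), -67729), -1) = Pow(Add(Mul(61240, -32169), -67729), -1) = Pow(Add(-1970029560, -67729), -1) = Pow(-1970097289, -1) = Rational(-1, 1970097289)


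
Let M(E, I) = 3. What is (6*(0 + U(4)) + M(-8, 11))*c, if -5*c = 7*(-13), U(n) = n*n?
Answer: 9009/5 ≈ 1801.8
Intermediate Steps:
U(n) = n**2
c = 91/5 (c = -7*(-13)/5 = -1/5*(-91) = 91/5 ≈ 18.200)
(6*(0 + U(4)) + M(-8, 11))*c = (6*(0 + 4**2) + 3)*(91/5) = (6*(0 + 16) + 3)*(91/5) = (6*16 + 3)*(91/5) = (96 + 3)*(91/5) = 99*(91/5) = 9009/5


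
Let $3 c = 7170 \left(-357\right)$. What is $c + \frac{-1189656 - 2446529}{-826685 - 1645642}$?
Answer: $- \frac{2109459930025}{2472327} \approx -8.5323 \cdot 10^{5}$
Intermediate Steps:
$c = -853230$ ($c = \frac{7170 \left(-357\right)}{3} = \frac{1}{3} \left(-2559690\right) = -853230$)
$c + \frac{-1189656 - 2446529}{-826685 - 1645642} = -853230 + \frac{-1189656 - 2446529}{-826685 - 1645642} = -853230 - \frac{3636185}{-2472327} = -853230 - - \frac{3636185}{2472327} = -853230 + \frac{3636185}{2472327} = - \frac{2109459930025}{2472327}$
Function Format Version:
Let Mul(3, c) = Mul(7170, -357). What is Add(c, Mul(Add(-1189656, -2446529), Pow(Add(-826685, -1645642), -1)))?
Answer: Rational(-2109459930025, 2472327) ≈ -8.5323e+5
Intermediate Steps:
c = -853230 (c = Mul(Rational(1, 3), Mul(7170, -357)) = Mul(Rational(1, 3), -2559690) = -853230)
Add(c, Mul(Add(-1189656, -2446529), Pow(Add(-826685, -1645642), -1))) = Add(-853230, Mul(Add(-1189656, -2446529), Pow(Add(-826685, -1645642), -1))) = Add(-853230, Mul(-3636185, Pow(-2472327, -1))) = Add(-853230, Mul(-3636185, Rational(-1, 2472327))) = Add(-853230, Rational(3636185, 2472327)) = Rational(-2109459930025, 2472327)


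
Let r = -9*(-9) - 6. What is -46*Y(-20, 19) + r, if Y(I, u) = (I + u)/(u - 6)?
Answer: 1021/13 ≈ 78.538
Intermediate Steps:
r = 75 (r = 81 - 6 = 75)
Y(I, u) = (I + u)/(-6 + u)
-46*Y(-20, 19) + r = -46*(-20 + 19)/(-6 + 19) + 75 = -46*(-1)/13 + 75 = -46*(-1/13) + 75 = 46/13 + 75 = 1021/13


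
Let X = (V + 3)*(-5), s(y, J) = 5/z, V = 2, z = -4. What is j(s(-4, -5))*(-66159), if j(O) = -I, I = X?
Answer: -1653975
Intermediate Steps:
s(y, J) = -5/4 (s(y, J) = 5/(-4) = 5*(-¼) = -5/4)
X = -25 (X = (2 + 3)*(-5) = 5*(-5) = -25)
I = -25
j(O) = 25 (j(O) = -1*(-25) = 25)
j(s(-4, -5))*(-66159) = 25*(-66159) = -1653975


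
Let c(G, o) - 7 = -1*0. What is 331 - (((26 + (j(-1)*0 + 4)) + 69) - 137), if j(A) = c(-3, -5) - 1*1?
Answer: 369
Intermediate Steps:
c(G, o) = 7 (c(G, o) = 7 - 1*0 = 7 + 0 = 7)
j(A) = 6 (j(A) = 7 - 1*1 = 7 - 1 = 6)
331 - (((26 + (j(-1)*0 + 4)) + 69) - 137) = 331 - (((26 + (6*0 + 4)) + 69) - 137) = 331 - (((26 + (0 + 4)) + 69) - 137) = 331 - (((26 + 4) + 69) - 137) = 331 - ((30 + 69) - 137) = 331 - (99 - 137) = 331 - 1*(-38) = 331 + 38 = 369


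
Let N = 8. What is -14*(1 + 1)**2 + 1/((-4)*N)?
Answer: -1793/32 ≈ -56.031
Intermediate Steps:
-14*(1 + 1)**2 + 1/((-4)*N) = -14*(1 + 1)**2 + 1/(-4*8) = -14*2**2 - 1/4*1/8 = -14*4 - 1/32 = -56 - 1/32 = -1793/32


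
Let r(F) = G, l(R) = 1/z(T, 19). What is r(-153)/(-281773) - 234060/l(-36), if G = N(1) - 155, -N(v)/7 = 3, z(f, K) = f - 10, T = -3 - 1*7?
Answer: 1319035767776/281773 ≈ 4.6812e+6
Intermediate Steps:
T = -10 (T = -3 - 7 = -10)
z(f, K) = -10 + f
N(v) = -21 (N(v) = -7*3 = -21)
l(R) = -1/20 (l(R) = 1/(-10 - 10) = 1/(-20) = -1/20)
G = -176 (G = -21 - 155 = -176)
r(F) = -176
r(-153)/(-281773) - 234060/l(-36) = -176/(-281773) - 234060/(-1/20) = -176*(-1/281773) - 234060*(-20) = 176/281773 + 4681200 = 1319035767776/281773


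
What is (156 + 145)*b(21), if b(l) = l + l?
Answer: 12642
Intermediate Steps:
b(l) = 2*l
(156 + 145)*b(21) = (156 + 145)*(2*21) = 301*42 = 12642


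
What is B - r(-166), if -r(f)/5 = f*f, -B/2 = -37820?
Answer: 213420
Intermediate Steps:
B = 75640 (B = -2*(-37820) = 75640)
r(f) = -5*f**2 (r(f) = -5*f*f = -5*f**2)
B - r(-166) = 75640 - (-5)*(-166)**2 = 75640 - (-5)*27556 = 75640 - 1*(-137780) = 75640 + 137780 = 213420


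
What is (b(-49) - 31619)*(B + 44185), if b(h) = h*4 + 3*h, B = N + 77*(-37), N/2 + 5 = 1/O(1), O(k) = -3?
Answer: -1320840304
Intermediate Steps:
N = -32/3 (N = -10 + 2/(-3) = -10 + 2*(-1/3) = -10 - 2/3 = -32/3 ≈ -10.667)
B = -8579/3 (B = -32/3 + 77*(-37) = -32/3 - 2849 = -8579/3 ≈ -2859.7)
b(h) = 7*h (b(h) = 4*h + 3*h = 7*h)
(b(-49) - 31619)*(B + 44185) = (7*(-49) - 31619)*(-8579/3 + 44185) = (-343 - 31619)*(123976/3) = -31962*123976/3 = -1320840304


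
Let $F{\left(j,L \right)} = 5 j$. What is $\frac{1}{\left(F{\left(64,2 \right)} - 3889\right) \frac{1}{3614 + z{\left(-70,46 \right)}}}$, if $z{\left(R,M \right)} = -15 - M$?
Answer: $- \frac{3553}{3569} \approx -0.99552$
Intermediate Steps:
$\frac{1}{\left(F{\left(64,2 \right)} - 3889\right) \frac{1}{3614 + z{\left(-70,46 \right)}}} = \frac{1}{\left(5 \cdot 64 - 3889\right) \frac{1}{3614 - 61}} = \frac{1}{\left(320 - 3889\right) \frac{1}{3614 - 61}} = \frac{1}{\left(-3569\right) \frac{1}{3614 - 61}} = \frac{1}{\left(-3569\right) \frac{1}{3553}} = \frac{1}{- \frac{3569}{3553}} = - \frac{3553}{3569}$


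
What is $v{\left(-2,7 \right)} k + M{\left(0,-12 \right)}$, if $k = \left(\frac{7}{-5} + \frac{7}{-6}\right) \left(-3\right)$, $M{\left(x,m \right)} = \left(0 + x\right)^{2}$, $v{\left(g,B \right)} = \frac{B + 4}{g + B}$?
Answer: $\frac{847}{50} \approx 16.94$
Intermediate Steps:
$v{\left(g,B \right)} = \frac{4 + B}{B + g}$
$M{\left(x,m \right)} = x^{2}$
$k = \frac{77}{10}$ ($k = \left(7 \left(- \frac{1}{5}\right) + 7 \left(- \frac{1}{6}\right)\right) \left(-3\right) = \left(- \frac{7}{5} - \frac{7}{6}\right) \left(-3\right) = \left(- \frac{77}{30}\right) \left(-3\right) = \frac{77}{10} \approx 7.7$)
$v{\left(-2,7 \right)} k + M{\left(0,-12 \right)} = \frac{4 + 7}{7 - 2} \cdot \frac{77}{10} + 0^{2} = \frac{1}{5} \cdot 11 \cdot \frac{77}{10} + 0 = \frac{11}{5} \cdot \frac{77}{10} + 0 = \frac{847}{50} + 0 = \frac{847}{50}$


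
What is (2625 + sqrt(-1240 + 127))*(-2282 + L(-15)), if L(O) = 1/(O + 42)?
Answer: -53911375/9 - 61613*I*sqrt(1113)/27 ≈ -5.9902e+6 - 76130.0*I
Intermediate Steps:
L(O) = 1/(42 + O)
(2625 + sqrt(-1240 + 127))*(-2282 + L(-15)) = (2625 + sqrt(-1240 + 127))*(-2282 + 1/(42 - 15)) = (2625 + sqrt(-1113))*(-2282 + 1/27) = (2625 + I*sqrt(1113))*(-2282 + 1/27) = (2625 + I*sqrt(1113))*(-61613/27) = -53911375/9 - 61613*I*sqrt(1113)/27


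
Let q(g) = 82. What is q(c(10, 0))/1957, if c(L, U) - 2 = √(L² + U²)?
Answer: 82/1957 ≈ 0.041901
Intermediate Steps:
c(L, U) = 2 + √(L² + U²)
q(c(10, 0))/1957 = 82/1957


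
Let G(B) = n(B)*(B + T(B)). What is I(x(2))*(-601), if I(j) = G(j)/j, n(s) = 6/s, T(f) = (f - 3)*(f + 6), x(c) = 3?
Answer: -1202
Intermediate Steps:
T(f) = (-3 + f)*(6 + f)
G(B) = 6*(-18 + B**2 + 4*B)/B (G(B) = (6/B)*(B + (-18 + B**2 + 3*B)) = (6/B)*(-18 + B**2 + 4*B) = 6*(-18 + B**2 + 4*B)/B)
I(j) = (24 - 108/j + 6*j)/j
I(x(2))*(-601) = (6 - 108/3**2 + 24/3)*(-601) = (6 - 108*1/9 + 24*(1/3))*(-601) = (6 - 12 + 8)*(-601) = 2*(-601) = -1202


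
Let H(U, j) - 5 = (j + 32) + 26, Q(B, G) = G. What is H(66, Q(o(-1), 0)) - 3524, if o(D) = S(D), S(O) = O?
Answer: -3461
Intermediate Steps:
o(D) = D
H(U, j) = 63 + j (H(U, j) = 5 + ((j + 32) + 26) = 5 + ((32 + j) + 26) = 5 + (58 + j) = 63 + j)
H(66, Q(o(-1), 0)) - 3524 = (63 + 0) - 3524 = 63 - 3524 = -3461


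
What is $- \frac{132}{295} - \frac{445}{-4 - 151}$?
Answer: $\frac{22163}{9145} \approx 2.4235$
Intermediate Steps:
$- \frac{132}{295} - \frac{445}{-4 - 151} = \left(-132\right) \frac{1}{295} - \frac{445}{-4 - 151} = - \frac{132}{295} - \frac{445}{-155} = - \frac{132}{295} - - \frac{89}{31} = - \frac{132}{295} + \frac{89}{31} = \frac{22163}{9145}$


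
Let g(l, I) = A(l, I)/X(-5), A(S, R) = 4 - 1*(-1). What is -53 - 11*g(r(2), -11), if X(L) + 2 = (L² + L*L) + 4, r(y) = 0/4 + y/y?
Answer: -2811/52 ≈ -54.058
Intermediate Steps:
A(S, R) = 5 (A(S, R) = 4 + 1 = 5)
r(y) = 1 (r(y) = 0*(¼) + 1 = 0 + 1 = 1)
X(L) = 2 + 2*L² (X(L) = -2 + ((L² + L*L) + 4) = -2 + ((L² + L²) + 4) = -2 + (2*L² + 4) = -2 + (4 + 2*L²) = 2 + 2*L²)
g(l, I) = 5/52 (g(l, I) = 5/(2 + 2*(-5)²) = 5/(2 + 2*25) = 5/(2 + 50) = 5/52)
-53 - 11*g(r(2), -11) = -53 - 11*5/52 = -53 - 55/52 = -2811/52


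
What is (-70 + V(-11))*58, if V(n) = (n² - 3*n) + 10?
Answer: 5452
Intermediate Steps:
V(n) = 10 + n² - 3*n
(-70 + V(-11))*58 = (-70 + (10 + (-11)² - 3*(-11)))*58 = (-70 + (10 + 121 + 33))*58 = (-70 + 164)*58 = 94*58 = 5452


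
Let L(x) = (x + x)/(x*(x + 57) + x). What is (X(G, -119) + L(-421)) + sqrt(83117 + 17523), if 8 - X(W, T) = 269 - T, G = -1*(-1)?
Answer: -137942/363 + 4*sqrt(6290) ≈ -62.767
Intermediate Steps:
G = 1
X(W, T) = -261 + T (X(W, T) = 8 - (269 - T) = 8 + (-269 + T) = -261 + T)
L(x) = 2*x/(x + x*(57 + x)) (L(x) = (2*x)/(x*(57 + x) + x) = (2*x)/(x + x*(57 + x)) = 2*x/(x + x*(57 + x)))
(X(G, -119) + L(-421)) + sqrt(83117 + 17523) = ((-261 - 119) + 2/(58 - 421)) + sqrt(83117 + 17523) = (-380 + 2/(-363)) + sqrt(100640) = (-380 + 2*(-1/363)) + 4*sqrt(6290) = (-380 - 2/363) + 4*sqrt(6290) = -137942/363 + 4*sqrt(6290)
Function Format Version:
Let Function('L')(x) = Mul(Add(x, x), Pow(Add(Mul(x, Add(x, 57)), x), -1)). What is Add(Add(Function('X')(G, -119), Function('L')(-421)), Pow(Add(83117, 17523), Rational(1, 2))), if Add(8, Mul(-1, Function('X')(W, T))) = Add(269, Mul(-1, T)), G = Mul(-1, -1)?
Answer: Add(Rational(-137942, 363), Mul(4, Pow(6290, Rational(1, 2)))) ≈ -62.767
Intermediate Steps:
G = 1
Function('X')(W, T) = Add(-261, T) (Function('X')(W, T) = Add(8, Mul(-1, Add(269, Mul(-1, T)))) = Add(8, Add(-269, T)) = Add(-261, T))
Function('L')(x) = Mul(2, x, Pow(Add(x, Mul(x, Add(57, x))), -1)) (Function('L')(x) = Mul(Mul(2, x), Pow(Add(Mul(x, Add(57, x)), x), -1)) = Mul(Mul(2, x), Pow(Add(x, Mul(x, Add(57, x))), -1)) = Mul(2, x, Pow(Add(x, Mul(x, Add(57, x))), -1)))
Add(Add(Function('X')(G, -119), Function('L')(-421)), Pow(Add(83117, 17523), Rational(1, 2))) = Add(Add(Add(-261, -119), Mul(2, Pow(Add(58, -421), -1))), Pow(Add(83117, 17523), Rational(1, 2))) = Add(Add(-380, Mul(2, Pow(-363, -1))), Pow(100640, Rational(1, 2))) = Add(Add(-380, Mul(2, Rational(-1, 363))), Mul(4, Pow(6290, Rational(1, 2)))) = Add(Add(-380, Rational(-2, 363)), Mul(4, Pow(6290, Rational(1, 2)))) = Add(Rational(-137942, 363), Mul(4, Pow(6290, Rational(1, 2))))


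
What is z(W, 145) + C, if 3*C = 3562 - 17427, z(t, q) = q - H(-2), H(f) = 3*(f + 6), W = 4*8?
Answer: -13466/3 ≈ -4488.7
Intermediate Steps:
W = 32
H(f) = 18 + 3*f (H(f) = 3*(6 + f) = 18 + 3*f)
z(t, q) = -12 + q (z(t, q) = q - (18 + 3*(-2)) = q - (18 - 6) = q - 1*12 = q - 12 = -12 + q)
C = -13865/3 (C = (3562 - 17427)/3 = (⅓)*(-13865) = -13865/3 ≈ -4621.7)
z(W, 145) + C = (-12 + 145) - 13865/3 = 133 - 13865/3 = -13466/3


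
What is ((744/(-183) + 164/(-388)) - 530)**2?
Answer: 10001830029489/35010889 ≈ 2.8568e+5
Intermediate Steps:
((744/(-183) + 164/(-388)) - 530)**2 = ((744*(-1/183) + 164*(-1/388)) - 530)**2 = ((-248/61 - 41/97) - 530)**2 = (-26557/5917 - 530)**2 = (-3162567/5917)**2 = 10001830029489/35010889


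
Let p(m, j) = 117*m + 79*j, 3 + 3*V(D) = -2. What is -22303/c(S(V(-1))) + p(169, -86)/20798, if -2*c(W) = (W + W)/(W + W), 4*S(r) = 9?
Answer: 927728567/20798 ≈ 44607.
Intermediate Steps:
V(D) = -5/3 (V(D) = -1 + (⅓)*(-2) = -1 - ⅔ = -5/3)
S(r) = 9/4 (S(r) = (¼)*9 = 9/4)
p(m, j) = 79*j + 117*m
c(W) = -½ (c(W) = -(W + W)/(2*(W + W)) = -2*W/(2*(2*W)) = -2*W*1/(2*W)/2 = -½*1 = -½)
-22303/c(S(V(-1))) + p(169, -86)/20798 = -22303/(-½) + (79*(-86) + 117*169)/20798 = -22303*(-2) + (-6794 + 19773)*(1/20798) = 44606 + 12979*(1/20798) = 44606 + 12979/20798 = 927728567/20798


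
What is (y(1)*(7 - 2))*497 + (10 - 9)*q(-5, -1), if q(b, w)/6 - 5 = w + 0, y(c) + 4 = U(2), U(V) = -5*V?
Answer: -34766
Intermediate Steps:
y(c) = -14 (y(c) = -4 - 5*2 = -4 - 10 = -14)
q(b, w) = 30 + 6*w (q(b, w) = 30 + 6*(w + 0) = 30 + 6*w)
(y(1)*(7 - 2))*497 + (10 - 9)*q(-5, -1) = -14*(7 - 2)*497 + (10 - 9)*(30 + 6*(-1)) = -14*5*497 + 1*(30 - 6) = -70*497 + 1*24 = -34790 + 24 = -34766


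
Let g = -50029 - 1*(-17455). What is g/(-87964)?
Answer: 16287/43982 ≈ 0.37031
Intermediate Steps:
g = -32574 (g = -50029 + 17455 = -32574)
g/(-87964) = -32574/(-87964) = -32574*(-1/87964) = 16287/43982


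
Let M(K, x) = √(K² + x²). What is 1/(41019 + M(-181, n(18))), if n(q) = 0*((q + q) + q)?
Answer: 1/41200 ≈ 2.4272e-5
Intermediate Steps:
n(q) = 0 (n(q) = 0*(2*q + q) = 0*(3*q) = 0)
1/(41019 + M(-181, n(18))) = 1/(41019 + √((-181)² + 0²)) = 1/(41019 + √(32761 + 0)) = 1/(41019 + √32761) = 1/(41019 + 181) = 1/41200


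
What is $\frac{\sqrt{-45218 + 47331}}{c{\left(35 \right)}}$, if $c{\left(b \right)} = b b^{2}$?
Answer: $\frac{\sqrt{2113}}{42875} \approx 0.0010721$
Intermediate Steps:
$c{\left(b \right)} = b^{3}$
$\frac{\sqrt{-45218 + 47331}}{c{\left(35 \right)}} = \frac{\sqrt{-45218 + 47331}}{35^{3}} = \frac{\sqrt{2113}}{42875}$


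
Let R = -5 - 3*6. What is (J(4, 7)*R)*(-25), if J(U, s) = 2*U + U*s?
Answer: 20700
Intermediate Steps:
R = -23 (R = -5 - 18 = -23)
(J(4, 7)*R)*(-25) = ((4*(2 + 7))*(-23))*(-25) = ((4*9)*(-23))*(-25) = (36*(-23))*(-25) = -828*(-25) = 20700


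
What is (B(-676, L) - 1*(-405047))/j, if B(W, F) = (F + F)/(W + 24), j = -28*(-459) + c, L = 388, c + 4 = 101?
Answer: 66022467/2110687 ≈ 31.280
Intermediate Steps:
c = 97 (c = -4 + 101 = 97)
j = 12949 (j = -28*(-459) + 97 = 12852 + 97 = 12949)
B(W, F) = 2*F/(24 + W) (B(W, F) = (2*F)/(24 + W) = 2*F/(24 + W))
(B(-676, L) - 1*(-405047))/j = (2*388/(24 - 676) - 1*(-405047))/12949 = (2*388/(-652) + 405047)*(1/12949) = (2*388*(-1/652) + 405047)*(1/12949) = (-194/163 + 405047)*(1/12949) = (66022467/163)*(1/12949) = 66022467/2110687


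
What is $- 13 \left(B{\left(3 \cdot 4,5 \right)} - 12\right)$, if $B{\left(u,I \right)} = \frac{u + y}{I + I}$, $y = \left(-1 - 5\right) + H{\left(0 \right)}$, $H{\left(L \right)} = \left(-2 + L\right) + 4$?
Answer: $\frac{728}{5} \approx 145.6$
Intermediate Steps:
$H{\left(L \right)} = 2 + L$
$y = -4$ ($y = \left(-1 - 5\right) + \left(2 + 0\right) = -6 + 2 = -4$)
$B{\left(u,I \right)} = \frac{-4 + u}{2 I}$ ($B{\left(u,I \right)} = \frac{u - 4}{I + I} = \frac{-4 + u}{2 I}$)
$- 13 \left(B{\left(3 \cdot 4,5 \right)} - 12\right) = - 13 \left(\frac{-4 + 3 \cdot 4}{2 \cdot 5} - 12\right) = - 13 \left(\frac{1}{2} \cdot \frac{1}{5} \left(-4 + 12\right) - 12\right) = - 13 \left(\frac{1}{2} \cdot \frac{1}{5} \cdot 8 - 12\right) = - 13 \left(\frac{4}{5} - 12\right) = \left(-13\right) \left(- \frac{56}{5}\right) = \frac{728}{5}$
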